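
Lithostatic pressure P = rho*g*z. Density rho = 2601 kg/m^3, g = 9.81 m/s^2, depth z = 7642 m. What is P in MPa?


P = rho * g * z / 1e6
= 2601 * 9.81 * 7642 / 1e6
= 194991820.02 / 1e6
= 194.9918 MPa

194.9918


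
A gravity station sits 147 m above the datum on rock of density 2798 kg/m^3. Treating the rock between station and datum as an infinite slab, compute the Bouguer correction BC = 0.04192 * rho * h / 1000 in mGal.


BC = 0.04192 * rho * h / 1000
= 0.04192 * 2798 * 147 / 1000
= 17.2419 mGal

17.2419


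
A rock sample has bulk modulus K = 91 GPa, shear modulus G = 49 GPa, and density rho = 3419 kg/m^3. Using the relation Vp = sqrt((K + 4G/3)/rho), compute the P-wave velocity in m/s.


First compute the effective modulus:
K + 4G/3 = 91e9 + 4*49e9/3 = 156333333333.33 Pa
Then divide by density:
156333333333.33 / 3419 = 45724870.8199 Pa/(kg/m^3)
Take the square root:
Vp = sqrt(45724870.8199) = 6762.02 m/s

6762.02


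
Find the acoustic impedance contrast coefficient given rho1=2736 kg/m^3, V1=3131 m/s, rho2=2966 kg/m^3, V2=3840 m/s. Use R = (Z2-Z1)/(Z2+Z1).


Z1 = 2736 * 3131 = 8566416
Z2 = 2966 * 3840 = 11389440
R = (11389440 - 8566416) / (11389440 + 8566416) = 2823024 / 19955856 = 0.1415

0.1415


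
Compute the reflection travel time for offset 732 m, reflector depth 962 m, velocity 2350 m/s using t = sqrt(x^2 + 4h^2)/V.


x^2 + 4h^2 = 732^2 + 4*962^2 = 535824 + 3701776 = 4237600
sqrt(4237600) = 2058.5432
t = 2058.5432 / 2350 = 0.876 s

0.876


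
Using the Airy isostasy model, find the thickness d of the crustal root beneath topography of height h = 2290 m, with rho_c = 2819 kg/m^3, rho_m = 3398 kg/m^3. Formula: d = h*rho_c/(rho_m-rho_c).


rho_m - rho_c = 3398 - 2819 = 579
d = 2290 * 2819 / 579
= 6455510 / 579
= 11149.41 m

11149.41


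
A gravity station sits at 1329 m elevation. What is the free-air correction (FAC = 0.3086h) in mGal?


FAC = 0.3086 * h
= 0.3086 * 1329
= 410.1294 mGal

410.1294


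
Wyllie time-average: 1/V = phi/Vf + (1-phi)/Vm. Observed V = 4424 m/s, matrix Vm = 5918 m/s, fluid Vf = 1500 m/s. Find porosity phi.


1/V - 1/Vm = 1/4424 - 1/5918 = 5.706e-05
1/Vf - 1/Vm = 1/1500 - 1/5918 = 0.00049769
phi = 5.706e-05 / 0.00049769 = 0.1147

0.1147


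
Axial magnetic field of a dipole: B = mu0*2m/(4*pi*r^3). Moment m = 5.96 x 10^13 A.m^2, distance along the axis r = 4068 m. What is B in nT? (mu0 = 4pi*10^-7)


m = 5.96 x 10^13 = 59600000000000 A.m^2
2m = 119200000000000 A.m^2
r^3 = 4068^3 = 67319802432
B = (4pi*10^-7) * 119200000000000 / (4*pi * 67319802432) * 1e9
= 149791137.723161 / 845965587045.95 * 1e9
= 177065.2849 nT

177065.2849


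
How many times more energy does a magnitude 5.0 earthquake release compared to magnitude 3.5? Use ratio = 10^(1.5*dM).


M2 - M1 = 5.0 - 3.5 = 1.5
1.5 * 1.5 = 2.25
ratio = 10^2.25 = 177.83

177.83


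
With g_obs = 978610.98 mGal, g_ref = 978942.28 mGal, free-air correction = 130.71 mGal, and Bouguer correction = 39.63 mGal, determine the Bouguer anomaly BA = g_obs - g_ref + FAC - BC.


BA = g_obs - g_ref + FAC - BC
= 978610.98 - 978942.28 + 130.71 - 39.63
= -240.22 mGal

-240.22


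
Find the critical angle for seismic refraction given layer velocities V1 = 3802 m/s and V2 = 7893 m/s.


V1/V2 = 3802/7893 = 0.481693
theta_c = arcsin(0.481693) = 28.796 degrees

28.796


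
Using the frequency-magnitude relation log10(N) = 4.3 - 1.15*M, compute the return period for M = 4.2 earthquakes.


log10(N) = 4.3 - 1.15*4.2 = -0.53
N = 10^-0.53 = 0.295121
T = 1/N = 1/0.295121 = 3.3884 years

3.3884


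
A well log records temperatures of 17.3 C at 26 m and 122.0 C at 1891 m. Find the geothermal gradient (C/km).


dT = 122.0 - 17.3 = 104.7 C
dz = 1891 - 26 = 1865 m
gradient = dT/dz * 1000 = 104.7/1865 * 1000 = 56.1394 C/km

56.1394


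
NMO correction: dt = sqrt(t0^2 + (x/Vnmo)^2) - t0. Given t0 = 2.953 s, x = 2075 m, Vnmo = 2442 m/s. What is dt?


x/Vnmo = 2075/2442 = 0.849713
(x/Vnmo)^2 = 0.722013
t0^2 = 8.720209
sqrt(8.720209 + 0.722013) = 3.07282
dt = 3.07282 - 2.953 = 0.11982

0.11982


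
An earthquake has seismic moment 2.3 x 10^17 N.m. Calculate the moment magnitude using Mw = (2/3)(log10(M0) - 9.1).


log10(M0) = log10(2.3 x 10^17) = 17.3617
Mw = 2/3 * (17.3617 - 9.1)
= 2/3 * 8.2617
= 5.51

5.51


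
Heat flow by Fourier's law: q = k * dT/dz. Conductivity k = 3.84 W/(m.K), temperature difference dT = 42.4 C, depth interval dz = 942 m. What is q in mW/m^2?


q = k * dT / dz * 1000
= 3.84 * 42.4 / 942 * 1000
= 0.172841 * 1000
= 172.8408 mW/m^2

172.8408


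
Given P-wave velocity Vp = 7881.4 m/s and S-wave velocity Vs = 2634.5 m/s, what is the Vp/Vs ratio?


Vp/Vs = 7881.4 / 2634.5
= 2.9916

2.9916


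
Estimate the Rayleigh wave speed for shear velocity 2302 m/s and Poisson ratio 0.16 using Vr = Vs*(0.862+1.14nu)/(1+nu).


Numerator factor = 0.862 + 1.14*0.16 = 1.0444
Denominator = 1 + 0.16 = 1.16
Vr = 2302 * 1.0444 / 1.16 = 2072.59 m/s

2072.59


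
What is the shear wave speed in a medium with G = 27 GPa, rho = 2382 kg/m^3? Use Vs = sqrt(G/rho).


Convert G to Pa: G = 27e9 Pa
Compute G/rho = 27e9 / 2382 = 11335012.5945
Vs = sqrt(11335012.5945) = 3366.75 m/s

3366.75


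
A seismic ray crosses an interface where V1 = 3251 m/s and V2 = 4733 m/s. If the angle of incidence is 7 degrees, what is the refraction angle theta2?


sin(theta1) = sin(7 deg) = 0.121869
sin(theta2) = V2/V1 * sin(theta1) = 4733/3251 * 0.121869 = 0.177425
theta2 = arcsin(0.177425) = 10.2198 degrees

10.2198


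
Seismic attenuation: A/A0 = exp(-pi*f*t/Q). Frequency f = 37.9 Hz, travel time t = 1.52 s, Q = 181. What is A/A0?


pi*f*t/Q = pi*37.9*1.52/181 = 0.999894
A/A0 = exp(-0.999894) = 0.367918

0.367918


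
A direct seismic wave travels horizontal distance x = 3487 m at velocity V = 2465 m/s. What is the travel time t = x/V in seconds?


t = x / V
= 3487 / 2465
= 1.4146 s

1.4146


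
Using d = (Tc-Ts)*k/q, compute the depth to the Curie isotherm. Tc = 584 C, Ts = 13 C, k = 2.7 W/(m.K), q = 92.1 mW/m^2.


T_Curie - T_surf = 584 - 13 = 571 C
Convert q to W/m^2: 92.1 mW/m^2 = 0.0921 W/m^2
d = 571 * 2.7 / 0.0921 = 16739.41 m

16739.41


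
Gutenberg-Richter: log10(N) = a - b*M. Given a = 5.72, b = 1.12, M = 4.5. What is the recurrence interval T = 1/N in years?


log10(N) = 5.72 - 1.12*4.5 = 0.68
N = 10^0.68 = 4.786301
T = 1/N = 1/4.786301 = 0.2089 years

0.2089


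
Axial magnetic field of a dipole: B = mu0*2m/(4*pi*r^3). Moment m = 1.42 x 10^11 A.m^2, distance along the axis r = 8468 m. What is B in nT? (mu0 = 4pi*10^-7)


m = 1.42 x 10^11 = 142000000000 A.m^2
2m = 284000000000 A.m^2
r^3 = 8468^3 = 607215079232
B = (4pi*10^-7) * 284000000000 / (4*pi * 607215079232) * 1e9
= 356884.925448 / 7630489728256.78 * 1e9
= 46.7709 nT

46.7709


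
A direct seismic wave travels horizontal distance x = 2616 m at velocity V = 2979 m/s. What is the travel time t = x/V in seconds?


t = x / V
= 2616 / 2979
= 0.8781 s

0.8781


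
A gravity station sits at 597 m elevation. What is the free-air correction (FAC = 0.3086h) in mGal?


FAC = 0.3086 * h
= 0.3086 * 597
= 184.2342 mGal

184.2342


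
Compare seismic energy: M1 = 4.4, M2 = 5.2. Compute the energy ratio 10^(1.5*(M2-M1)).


M2 - M1 = 5.2 - 4.4 = 0.8
1.5 * 0.8 = 1.2
ratio = 10^1.2 = 15.85

15.85


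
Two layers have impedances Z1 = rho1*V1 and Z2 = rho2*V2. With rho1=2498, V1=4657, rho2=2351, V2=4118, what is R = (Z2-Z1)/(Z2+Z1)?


Z1 = 2498 * 4657 = 11633186
Z2 = 2351 * 4118 = 9681418
R = (9681418 - 11633186) / (9681418 + 11633186) = -1951768 / 21314604 = -0.0916

-0.0916


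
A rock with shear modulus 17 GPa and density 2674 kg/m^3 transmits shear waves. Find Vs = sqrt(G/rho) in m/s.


Convert G to Pa: G = 17e9 Pa
Compute G/rho = 17e9 / 2674 = 6357516.8287
Vs = sqrt(6357516.8287) = 2521.41 m/s

2521.41


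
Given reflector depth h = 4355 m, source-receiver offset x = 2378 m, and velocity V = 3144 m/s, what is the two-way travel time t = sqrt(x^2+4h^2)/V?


x^2 + 4h^2 = 2378^2 + 4*4355^2 = 5654884 + 75864100 = 81518984
sqrt(81518984) = 9028.7864
t = 9028.7864 / 3144 = 2.8718 s

2.8718


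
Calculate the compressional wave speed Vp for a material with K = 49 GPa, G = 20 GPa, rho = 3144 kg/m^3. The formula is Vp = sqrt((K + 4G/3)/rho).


First compute the effective modulus:
K + 4G/3 = 49e9 + 4*20e9/3 = 75666666666.67 Pa
Then divide by density:
75666666666.67 / 3144 = 24067005.9372 Pa/(kg/m^3)
Take the square root:
Vp = sqrt(24067005.9372) = 4905.81 m/s

4905.81


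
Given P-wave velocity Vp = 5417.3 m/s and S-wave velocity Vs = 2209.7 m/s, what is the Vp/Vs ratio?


Vp/Vs = 5417.3 / 2209.7
= 2.4516

2.4516


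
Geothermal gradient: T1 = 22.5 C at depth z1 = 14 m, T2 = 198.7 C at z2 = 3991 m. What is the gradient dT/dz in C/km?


dT = 198.7 - 22.5 = 176.2 C
dz = 3991 - 14 = 3977 m
gradient = dT/dz * 1000 = 176.2/3977 * 1000 = 44.3048 C/km

44.3048


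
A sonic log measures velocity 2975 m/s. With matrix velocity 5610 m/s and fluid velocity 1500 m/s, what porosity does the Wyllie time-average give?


1/V - 1/Vm = 1/2975 - 1/5610 = 0.00015788
1/Vf - 1/Vm = 1/1500 - 1/5610 = 0.00048841
phi = 0.00015788 / 0.00048841 = 0.3233

0.3233


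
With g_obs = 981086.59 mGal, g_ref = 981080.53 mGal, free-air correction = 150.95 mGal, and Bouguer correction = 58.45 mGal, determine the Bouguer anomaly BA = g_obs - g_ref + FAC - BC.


BA = g_obs - g_ref + FAC - BC
= 981086.59 - 981080.53 + 150.95 - 58.45
= 98.56 mGal

98.56


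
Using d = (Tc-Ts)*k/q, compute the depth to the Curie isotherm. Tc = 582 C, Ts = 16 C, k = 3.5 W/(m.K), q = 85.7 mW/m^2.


T_Curie - T_surf = 582 - 16 = 566 C
Convert q to W/m^2: 85.7 mW/m^2 = 0.0857 W/m^2
d = 566 * 3.5 / 0.0857 = 23115.52 m

23115.52


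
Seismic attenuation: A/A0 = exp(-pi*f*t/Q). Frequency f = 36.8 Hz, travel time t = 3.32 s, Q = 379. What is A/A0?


pi*f*t/Q = pi*36.8*3.32/379 = 1.012737
A/A0 = exp(-1.012737) = 0.363224

0.363224


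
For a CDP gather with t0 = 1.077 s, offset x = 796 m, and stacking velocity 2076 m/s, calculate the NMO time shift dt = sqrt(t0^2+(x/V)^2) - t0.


x/Vnmo = 796/2076 = 0.38343
(x/Vnmo)^2 = 0.147018
t0^2 = 1.159929
sqrt(1.159929 + 0.147018) = 1.143218
dt = 1.143218 - 1.077 = 0.066218

0.066218


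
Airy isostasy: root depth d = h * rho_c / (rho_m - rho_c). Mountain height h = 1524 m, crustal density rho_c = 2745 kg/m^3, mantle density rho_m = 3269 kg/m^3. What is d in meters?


rho_m - rho_c = 3269 - 2745 = 524
d = 1524 * 2745 / 524
= 4183380 / 524
= 7983.55 m

7983.55


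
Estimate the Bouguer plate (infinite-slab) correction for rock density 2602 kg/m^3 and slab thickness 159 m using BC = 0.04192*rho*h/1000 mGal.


BC = 0.04192 * rho * h / 1000
= 0.04192 * 2602 * 159 / 1000
= 17.3431 mGal

17.3431


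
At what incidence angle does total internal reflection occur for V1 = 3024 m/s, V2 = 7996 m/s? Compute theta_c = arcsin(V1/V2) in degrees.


V1/V2 = 3024/7996 = 0.378189
theta_c = arcsin(0.378189) = 22.2216 degrees

22.2216


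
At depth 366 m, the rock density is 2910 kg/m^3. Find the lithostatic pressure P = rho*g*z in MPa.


P = rho * g * z / 1e6
= 2910 * 9.81 * 366 / 1e6
= 10448238.6 / 1e6
= 10.4482 MPa

10.4482


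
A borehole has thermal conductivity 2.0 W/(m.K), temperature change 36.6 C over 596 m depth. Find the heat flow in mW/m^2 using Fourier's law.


q = k * dT / dz * 1000
= 2.0 * 36.6 / 596 * 1000
= 0.122819 * 1000
= 122.8188 mW/m^2

122.8188


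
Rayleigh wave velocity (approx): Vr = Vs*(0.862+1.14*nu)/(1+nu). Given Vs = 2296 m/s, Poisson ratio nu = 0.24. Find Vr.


Numerator factor = 0.862 + 1.14*0.24 = 1.1356
Denominator = 1 + 0.24 = 1.24
Vr = 2296 * 1.1356 / 1.24 = 2102.69 m/s

2102.69


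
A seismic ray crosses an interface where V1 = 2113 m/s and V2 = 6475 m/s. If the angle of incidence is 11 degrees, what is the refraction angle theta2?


sin(theta1) = sin(11 deg) = 0.190809
sin(theta2) = V2/V1 * sin(theta1) = 6475/2113 * 0.190809 = 0.584708
theta2 = arcsin(0.584708) = 35.7824 degrees

35.7824


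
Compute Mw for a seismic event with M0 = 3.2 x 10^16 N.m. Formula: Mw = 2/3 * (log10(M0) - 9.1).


log10(M0) = log10(3.2 x 10^16) = 16.5051
Mw = 2/3 * (16.5051 - 9.1)
= 2/3 * 7.4051
= 4.94

4.94


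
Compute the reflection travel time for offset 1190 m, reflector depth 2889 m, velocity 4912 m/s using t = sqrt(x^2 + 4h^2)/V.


x^2 + 4h^2 = 1190^2 + 4*2889^2 = 1416100 + 33385284 = 34801384
sqrt(34801384) = 5899.2698
t = 5899.2698 / 4912 = 1.201 s

1.201


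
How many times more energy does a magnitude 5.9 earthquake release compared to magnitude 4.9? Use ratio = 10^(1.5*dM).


M2 - M1 = 5.9 - 4.9 = 1.0
1.5 * 1.0 = 1.5
ratio = 10^1.5 = 31.62

31.62


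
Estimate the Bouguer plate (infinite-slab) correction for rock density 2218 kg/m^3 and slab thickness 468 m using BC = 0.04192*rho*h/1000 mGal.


BC = 0.04192 * rho * h / 1000
= 0.04192 * 2218 * 468 / 1000
= 43.514 mGal

43.514


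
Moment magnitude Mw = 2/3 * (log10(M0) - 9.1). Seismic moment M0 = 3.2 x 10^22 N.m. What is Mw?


log10(M0) = log10(3.2 x 10^22) = 22.5051
Mw = 2/3 * (22.5051 - 9.1)
= 2/3 * 13.4051
= 8.94

8.94


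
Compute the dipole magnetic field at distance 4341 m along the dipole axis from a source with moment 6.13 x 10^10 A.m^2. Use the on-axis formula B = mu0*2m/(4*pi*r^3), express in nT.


m = 6.13 x 10^10 = 61300000000 A.m^2
2m = 122600000000 A.m^2
r^3 = 4341^3 = 81803023821
B = (4pi*10^-7) * 122600000000 / (4*pi * 81803023821) * 1e9
= 154063.703732 / 1027967114709.94 * 1e9
= 149.8722 nT

149.8722


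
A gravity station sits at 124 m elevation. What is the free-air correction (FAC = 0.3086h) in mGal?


FAC = 0.3086 * h
= 0.3086 * 124
= 38.2664 mGal

38.2664


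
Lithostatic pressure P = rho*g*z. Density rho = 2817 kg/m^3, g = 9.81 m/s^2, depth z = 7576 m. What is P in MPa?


P = rho * g * z / 1e6
= 2817 * 9.81 * 7576 / 1e6
= 209361017.52 / 1e6
= 209.361 MPa

209.361


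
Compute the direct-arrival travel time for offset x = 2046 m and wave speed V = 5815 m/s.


t = x / V
= 2046 / 5815
= 0.3518 s

0.3518


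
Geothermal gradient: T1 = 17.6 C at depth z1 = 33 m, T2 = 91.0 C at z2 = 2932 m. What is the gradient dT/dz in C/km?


dT = 91.0 - 17.6 = 73.4 C
dz = 2932 - 33 = 2899 m
gradient = dT/dz * 1000 = 73.4/2899 * 1000 = 25.3191 C/km

25.3191


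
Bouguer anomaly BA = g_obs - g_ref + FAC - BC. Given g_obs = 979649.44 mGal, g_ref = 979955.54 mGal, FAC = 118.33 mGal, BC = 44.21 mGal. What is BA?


BA = g_obs - g_ref + FAC - BC
= 979649.44 - 979955.54 + 118.33 - 44.21
= -231.98 mGal

-231.98


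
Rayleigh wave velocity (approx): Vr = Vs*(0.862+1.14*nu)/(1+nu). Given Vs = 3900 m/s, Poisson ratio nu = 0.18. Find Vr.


Numerator factor = 0.862 + 1.14*0.18 = 1.0672
Denominator = 1 + 0.18 = 1.18
Vr = 3900 * 1.0672 / 1.18 = 3527.19 m/s

3527.19


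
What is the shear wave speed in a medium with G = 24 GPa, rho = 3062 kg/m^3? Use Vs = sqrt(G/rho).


Convert G to Pa: G = 24e9 Pa
Compute G/rho = 24e9 / 3062 = 7838014.3697
Vs = sqrt(7838014.3697) = 2799.65 m/s

2799.65


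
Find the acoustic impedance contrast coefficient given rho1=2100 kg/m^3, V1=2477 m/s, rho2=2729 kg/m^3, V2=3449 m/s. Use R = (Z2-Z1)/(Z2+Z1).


Z1 = 2100 * 2477 = 5201700
Z2 = 2729 * 3449 = 9412321
R = (9412321 - 5201700) / (9412321 + 5201700) = 4210621 / 14614021 = 0.2881

0.2881


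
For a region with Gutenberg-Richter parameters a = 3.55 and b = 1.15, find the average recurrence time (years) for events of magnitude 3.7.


log10(N) = 3.55 - 1.15*3.7 = -0.705
N = 10^-0.705 = 0.197242
T = 1/N = 1/0.197242 = 5.0699 years

5.0699


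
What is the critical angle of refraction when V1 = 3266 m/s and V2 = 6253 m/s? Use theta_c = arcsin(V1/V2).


V1/V2 = 3266/6253 = 0.522309
theta_c = arcsin(0.522309) = 31.4873 degrees

31.4873


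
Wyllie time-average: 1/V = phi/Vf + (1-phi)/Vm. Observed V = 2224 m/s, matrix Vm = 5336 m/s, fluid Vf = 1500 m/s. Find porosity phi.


1/V - 1/Vm = 1/2224 - 1/5336 = 0.00026223
1/Vf - 1/Vm = 1/1500 - 1/5336 = 0.00047926
phi = 0.00026223 / 0.00047926 = 0.5472

0.5472


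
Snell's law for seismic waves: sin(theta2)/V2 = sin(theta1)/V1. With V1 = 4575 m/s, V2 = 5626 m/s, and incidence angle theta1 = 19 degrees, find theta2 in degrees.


sin(theta1) = sin(19 deg) = 0.325568
sin(theta2) = V2/V1 * sin(theta1) = 5626/4575 * 0.325568 = 0.40036
theta2 = arcsin(0.40036) = 23.6007 degrees

23.6007


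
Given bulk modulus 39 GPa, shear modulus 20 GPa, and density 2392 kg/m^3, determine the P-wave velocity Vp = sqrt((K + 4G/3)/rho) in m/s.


First compute the effective modulus:
K + 4G/3 = 39e9 + 4*20e9/3 = 65666666666.67 Pa
Then divide by density:
65666666666.67 / 2392 = 27452619.8439 Pa/(kg/m^3)
Take the square root:
Vp = sqrt(27452619.8439) = 5239.52 m/s

5239.52


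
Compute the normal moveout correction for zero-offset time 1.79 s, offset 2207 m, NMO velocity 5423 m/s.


x/Vnmo = 2207/5423 = 0.40697
(x/Vnmo)^2 = 0.165625
t0^2 = 3.2041
sqrt(3.2041 + 0.165625) = 1.835681
dt = 1.835681 - 1.79 = 0.045681

0.045681


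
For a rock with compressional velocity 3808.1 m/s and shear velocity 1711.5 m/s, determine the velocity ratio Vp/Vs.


Vp/Vs = 3808.1 / 1711.5
= 2.225

2.225


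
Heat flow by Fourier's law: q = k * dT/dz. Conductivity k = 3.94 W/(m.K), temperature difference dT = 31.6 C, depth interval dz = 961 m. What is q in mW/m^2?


q = k * dT / dz * 1000
= 3.94 * 31.6 / 961 * 1000
= 0.129557 * 1000
= 129.5567 mW/m^2

129.5567


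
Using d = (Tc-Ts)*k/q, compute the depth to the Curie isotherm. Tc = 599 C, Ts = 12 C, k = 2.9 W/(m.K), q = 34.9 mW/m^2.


T_Curie - T_surf = 599 - 12 = 587 C
Convert q to W/m^2: 34.9 mW/m^2 = 0.0349 W/m^2
d = 587 * 2.9 / 0.0349 = 48776.5 m

48776.5


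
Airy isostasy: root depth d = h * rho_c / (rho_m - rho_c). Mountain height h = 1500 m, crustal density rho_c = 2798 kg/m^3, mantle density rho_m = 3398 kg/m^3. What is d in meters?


rho_m - rho_c = 3398 - 2798 = 600
d = 1500 * 2798 / 600
= 4197000 / 600
= 6995.0 m

6995.0


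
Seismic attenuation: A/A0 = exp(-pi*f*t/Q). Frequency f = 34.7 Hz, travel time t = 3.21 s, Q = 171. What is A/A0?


pi*f*t/Q = pi*34.7*3.21/171 = 2.046389
A/A0 = exp(-2.046389) = 0.129201

0.129201


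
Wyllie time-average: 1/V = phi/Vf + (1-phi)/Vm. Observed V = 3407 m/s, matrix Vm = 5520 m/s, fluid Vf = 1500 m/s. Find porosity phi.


1/V - 1/Vm = 1/3407 - 1/5520 = 0.00011235
1/Vf - 1/Vm = 1/1500 - 1/5520 = 0.00048551
phi = 0.00011235 / 0.00048551 = 0.2314

0.2314


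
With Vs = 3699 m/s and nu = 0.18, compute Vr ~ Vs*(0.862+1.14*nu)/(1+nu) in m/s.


Numerator factor = 0.862 + 1.14*0.18 = 1.0672
Denominator = 1 + 0.18 = 1.18
Vr = 3699 * 1.0672 / 1.18 = 3345.4 m/s

3345.4


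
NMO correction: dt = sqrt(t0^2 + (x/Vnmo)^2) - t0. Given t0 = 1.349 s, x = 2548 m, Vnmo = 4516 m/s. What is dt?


x/Vnmo = 2548/4516 = 0.564216
(x/Vnmo)^2 = 0.31834
t0^2 = 1.819801
sqrt(1.819801 + 0.31834) = 1.462238
dt = 1.462238 - 1.349 = 0.113238

0.113238


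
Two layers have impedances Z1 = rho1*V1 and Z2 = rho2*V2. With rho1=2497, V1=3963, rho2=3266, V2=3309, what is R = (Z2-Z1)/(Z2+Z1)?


Z1 = 2497 * 3963 = 9895611
Z2 = 3266 * 3309 = 10807194
R = (10807194 - 9895611) / (10807194 + 9895611) = 911583 / 20702805 = 0.044

0.044


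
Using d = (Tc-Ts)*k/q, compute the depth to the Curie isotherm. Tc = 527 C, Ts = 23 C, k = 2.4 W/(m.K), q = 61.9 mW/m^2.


T_Curie - T_surf = 527 - 23 = 504 C
Convert q to W/m^2: 61.9 mW/m^2 = 0.0619 W/m^2
d = 504 * 2.4 / 0.0619 = 19541.2 m

19541.2


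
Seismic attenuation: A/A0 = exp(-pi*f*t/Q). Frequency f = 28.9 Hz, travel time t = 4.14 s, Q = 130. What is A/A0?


pi*f*t/Q = pi*28.9*4.14/130 = 2.891377
A/A0 = exp(-2.891377) = 0.0555

0.0555


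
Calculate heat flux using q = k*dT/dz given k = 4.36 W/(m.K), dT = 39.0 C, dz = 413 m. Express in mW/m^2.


q = k * dT / dz * 1000
= 4.36 * 39.0 / 413 * 1000
= 0.411719 * 1000
= 411.7191 mW/m^2

411.7191


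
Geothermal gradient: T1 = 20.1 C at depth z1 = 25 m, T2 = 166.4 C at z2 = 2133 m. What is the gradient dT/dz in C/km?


dT = 166.4 - 20.1 = 146.3 C
dz = 2133 - 25 = 2108 m
gradient = dT/dz * 1000 = 146.3/2108 * 1000 = 69.4023 C/km

69.4023


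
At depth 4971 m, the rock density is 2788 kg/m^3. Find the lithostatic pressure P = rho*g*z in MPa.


P = rho * g * z / 1e6
= 2788 * 9.81 * 4971 / 1e6
= 135958241.88 / 1e6
= 135.9582 MPa

135.9582


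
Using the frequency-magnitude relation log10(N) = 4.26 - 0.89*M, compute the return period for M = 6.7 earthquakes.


log10(N) = 4.26 - 0.89*6.7 = -1.703
N = 10^-1.703 = 0.019815
T = 1/N = 1/0.019815 = 50.4661 years

50.4661


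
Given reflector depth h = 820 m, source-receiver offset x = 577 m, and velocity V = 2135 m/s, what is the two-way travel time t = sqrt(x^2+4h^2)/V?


x^2 + 4h^2 = 577^2 + 4*820^2 = 332929 + 2689600 = 3022529
sqrt(3022529) = 1738.5422
t = 1738.5422 / 2135 = 0.8143 s

0.8143


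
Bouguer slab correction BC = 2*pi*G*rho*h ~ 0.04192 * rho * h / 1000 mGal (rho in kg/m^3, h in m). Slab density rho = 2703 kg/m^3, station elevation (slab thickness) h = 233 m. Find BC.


BC = 0.04192 * rho * h / 1000
= 0.04192 * 2703 * 233 / 1000
= 26.4012 mGal

26.4012


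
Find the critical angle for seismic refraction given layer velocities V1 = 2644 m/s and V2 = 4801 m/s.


V1/V2 = 2644/4801 = 0.550719
theta_c = arcsin(0.550719) = 33.4163 degrees

33.4163


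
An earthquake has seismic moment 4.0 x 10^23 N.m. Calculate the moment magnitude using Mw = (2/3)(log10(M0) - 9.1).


log10(M0) = log10(4.0 x 10^23) = 23.6021
Mw = 2/3 * (23.6021 - 9.1)
= 2/3 * 14.5021
= 9.67

9.67


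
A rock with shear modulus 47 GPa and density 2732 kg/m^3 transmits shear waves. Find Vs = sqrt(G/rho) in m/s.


Convert G to Pa: G = 47e9 Pa
Compute G/rho = 47e9 / 2732 = 17203513.9092
Vs = sqrt(17203513.9092) = 4147.71 m/s

4147.71


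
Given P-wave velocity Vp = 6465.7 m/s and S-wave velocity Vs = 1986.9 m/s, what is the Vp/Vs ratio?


Vp/Vs = 6465.7 / 1986.9
= 3.2542

3.2542


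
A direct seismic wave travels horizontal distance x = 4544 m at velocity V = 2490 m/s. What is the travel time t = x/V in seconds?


t = x / V
= 4544 / 2490
= 1.8249 s

1.8249


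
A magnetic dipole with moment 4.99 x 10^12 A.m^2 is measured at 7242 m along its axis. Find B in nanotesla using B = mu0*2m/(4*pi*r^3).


m = 4.99 x 10^12 = 4990000000000 A.m^2
2m = 9980000000000 A.m^2
r^3 = 7242^3 = 379818016488
B = (4pi*10^-7) * 9980000000000 / (4*pi * 379818016488) * 1e9
= 12541237.87313 / 4772933961198.99 * 1e9
= 2627.5741 nT

2627.5741


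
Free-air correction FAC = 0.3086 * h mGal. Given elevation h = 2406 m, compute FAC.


FAC = 0.3086 * h
= 0.3086 * 2406
= 742.4916 mGal

742.4916


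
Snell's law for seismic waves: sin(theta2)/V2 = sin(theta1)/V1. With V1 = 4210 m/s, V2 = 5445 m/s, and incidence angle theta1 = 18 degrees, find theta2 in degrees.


sin(theta1) = sin(18 deg) = 0.309017
sin(theta2) = V2/V1 * sin(theta1) = 5445/4210 * 0.309017 = 0.399667
theta2 = arcsin(0.399667) = 23.5574 degrees

23.5574


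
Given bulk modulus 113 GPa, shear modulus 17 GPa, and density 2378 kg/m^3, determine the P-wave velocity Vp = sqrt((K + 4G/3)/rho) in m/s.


First compute the effective modulus:
K + 4G/3 = 113e9 + 4*17e9/3 = 135666666666.67 Pa
Then divide by density:
135666666666.67 / 2378 = 57050742.9212 Pa/(kg/m^3)
Take the square root:
Vp = sqrt(57050742.9212) = 7553.19 m/s

7553.19


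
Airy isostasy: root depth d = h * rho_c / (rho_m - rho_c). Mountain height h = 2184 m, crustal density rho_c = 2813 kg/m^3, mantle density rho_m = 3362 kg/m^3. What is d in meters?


rho_m - rho_c = 3362 - 2813 = 549
d = 2184 * 2813 / 549
= 6143592 / 549
= 11190.51 m

11190.51


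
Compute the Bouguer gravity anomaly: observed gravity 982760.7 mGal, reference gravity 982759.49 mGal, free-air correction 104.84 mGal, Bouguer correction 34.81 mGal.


BA = g_obs - g_ref + FAC - BC
= 982760.7 - 982759.49 + 104.84 - 34.81
= 71.24 mGal

71.24


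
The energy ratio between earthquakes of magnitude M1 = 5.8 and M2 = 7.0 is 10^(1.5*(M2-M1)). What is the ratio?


M2 - M1 = 7.0 - 5.8 = 1.2
1.5 * 1.2 = 1.8
ratio = 10^1.8 = 63.1

63.1


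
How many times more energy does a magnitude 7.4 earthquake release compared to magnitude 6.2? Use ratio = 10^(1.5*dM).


M2 - M1 = 7.4 - 6.2 = 1.2
1.5 * 1.2 = 1.8
ratio = 10^1.8 = 63.1

63.1


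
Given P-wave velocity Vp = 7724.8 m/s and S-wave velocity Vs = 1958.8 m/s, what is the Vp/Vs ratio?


Vp/Vs = 7724.8 / 1958.8
= 3.9436

3.9436


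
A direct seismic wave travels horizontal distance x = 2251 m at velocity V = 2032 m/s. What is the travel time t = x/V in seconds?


t = x / V
= 2251 / 2032
= 1.1078 s

1.1078


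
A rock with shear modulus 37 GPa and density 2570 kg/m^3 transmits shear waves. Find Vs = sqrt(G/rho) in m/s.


Convert G to Pa: G = 37e9 Pa
Compute G/rho = 37e9 / 2570 = 14396887.1595
Vs = sqrt(14396887.1595) = 3794.32 m/s

3794.32


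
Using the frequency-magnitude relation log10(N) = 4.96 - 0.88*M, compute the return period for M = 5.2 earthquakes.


log10(N) = 4.96 - 0.88*5.2 = 0.384
N = 10^0.384 = 2.421029
T = 1/N = 1/2.421029 = 0.413 years

0.413


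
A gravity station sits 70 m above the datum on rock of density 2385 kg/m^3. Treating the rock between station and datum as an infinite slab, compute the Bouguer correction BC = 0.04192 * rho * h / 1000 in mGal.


BC = 0.04192 * rho * h / 1000
= 0.04192 * 2385 * 70 / 1000
= 6.9985 mGal

6.9985


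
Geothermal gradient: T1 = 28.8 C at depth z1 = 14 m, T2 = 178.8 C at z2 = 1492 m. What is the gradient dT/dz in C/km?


dT = 178.8 - 28.8 = 150.0 C
dz = 1492 - 14 = 1478 m
gradient = dT/dz * 1000 = 150.0/1478 * 1000 = 101.4885 C/km

101.4885


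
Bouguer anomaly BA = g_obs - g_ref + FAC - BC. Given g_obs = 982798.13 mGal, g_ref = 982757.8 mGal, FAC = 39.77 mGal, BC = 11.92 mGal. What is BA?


BA = g_obs - g_ref + FAC - BC
= 982798.13 - 982757.8 + 39.77 - 11.92
= 68.18 mGal

68.18


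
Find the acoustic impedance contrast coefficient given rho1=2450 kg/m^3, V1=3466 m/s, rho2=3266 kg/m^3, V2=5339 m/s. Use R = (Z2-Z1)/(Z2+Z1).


Z1 = 2450 * 3466 = 8491700
Z2 = 3266 * 5339 = 17437174
R = (17437174 - 8491700) / (17437174 + 8491700) = 8945474 / 25928874 = 0.345

0.345


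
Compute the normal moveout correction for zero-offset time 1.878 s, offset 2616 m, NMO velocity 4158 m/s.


x/Vnmo = 2616/4158 = 0.629149
(x/Vnmo)^2 = 0.395828
t0^2 = 3.526884
sqrt(3.526884 + 0.395828) = 1.980584
dt = 1.980584 - 1.878 = 0.102584

0.102584


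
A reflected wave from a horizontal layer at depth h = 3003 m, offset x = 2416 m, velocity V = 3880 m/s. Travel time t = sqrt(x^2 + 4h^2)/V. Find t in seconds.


x^2 + 4h^2 = 2416^2 + 4*3003^2 = 5837056 + 36072036 = 41909092
sqrt(41909092) = 6473.7232
t = 6473.7232 / 3880 = 1.6685 s

1.6685


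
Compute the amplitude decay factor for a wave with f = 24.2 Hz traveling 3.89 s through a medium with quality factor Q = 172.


pi*f*t/Q = pi*24.2*3.89/172 = 1.719437
A/A0 = exp(-1.719437) = 0.179167

0.179167


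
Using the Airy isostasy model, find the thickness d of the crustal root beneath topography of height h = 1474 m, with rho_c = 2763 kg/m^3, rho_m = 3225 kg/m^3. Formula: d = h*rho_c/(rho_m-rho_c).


rho_m - rho_c = 3225 - 2763 = 462
d = 1474 * 2763 / 462
= 4072662 / 462
= 8815.29 m

8815.29


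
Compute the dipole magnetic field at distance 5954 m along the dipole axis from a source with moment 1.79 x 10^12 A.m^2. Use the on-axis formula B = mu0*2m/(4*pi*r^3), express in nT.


m = 1.79 x 10^12 = 1790000000000 A.m^2
2m = 3580000000000 A.m^2
r^3 = 5954^3 = 211069990664
B = (4pi*10^-7) * 3580000000000 / (4*pi * 211069990664) * 1e9
= 4498760.679941 / 2652383728253.15 * 1e9
= 1696.1198 nT

1696.1198


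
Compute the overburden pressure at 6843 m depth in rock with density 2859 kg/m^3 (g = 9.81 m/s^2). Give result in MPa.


P = rho * g * z / 1e6
= 2859 * 9.81 * 6843 / 1e6
= 191924183.97 / 1e6
= 191.9242 MPa

191.9242


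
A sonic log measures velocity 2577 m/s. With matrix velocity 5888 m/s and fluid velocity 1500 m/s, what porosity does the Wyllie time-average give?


1/V - 1/Vm = 1/2577 - 1/5888 = 0.00021821
1/Vf - 1/Vm = 1/1500 - 1/5888 = 0.00049683
phi = 0.00021821 / 0.00049683 = 0.4392

0.4392


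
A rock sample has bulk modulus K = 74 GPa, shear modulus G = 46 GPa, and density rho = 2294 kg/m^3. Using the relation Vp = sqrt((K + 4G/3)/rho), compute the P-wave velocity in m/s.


First compute the effective modulus:
K + 4G/3 = 74e9 + 4*46e9/3 = 135333333333.33 Pa
Then divide by density:
135333333333.33 / 2294 = 58994478.3493 Pa/(kg/m^3)
Take the square root:
Vp = sqrt(58994478.3493) = 7680.79 m/s

7680.79


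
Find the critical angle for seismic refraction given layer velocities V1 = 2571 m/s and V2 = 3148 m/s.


V1/V2 = 2571/3148 = 0.816709
theta_c = arcsin(0.816709) = 54.7567 degrees

54.7567


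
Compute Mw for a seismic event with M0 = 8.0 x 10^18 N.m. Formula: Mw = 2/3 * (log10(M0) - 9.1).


log10(M0) = log10(8.0 x 10^18) = 18.9031
Mw = 2/3 * (18.9031 - 9.1)
= 2/3 * 9.8031
= 6.54

6.54


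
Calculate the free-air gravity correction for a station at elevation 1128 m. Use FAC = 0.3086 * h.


FAC = 0.3086 * h
= 0.3086 * 1128
= 348.1008 mGal

348.1008


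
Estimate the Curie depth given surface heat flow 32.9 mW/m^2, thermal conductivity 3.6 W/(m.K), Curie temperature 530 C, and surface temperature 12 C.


T_Curie - T_surf = 530 - 12 = 518 C
Convert q to W/m^2: 32.9 mW/m^2 = 0.0329 W/m^2
d = 518 * 3.6 / 0.0329 = 56680.85 m

56680.85


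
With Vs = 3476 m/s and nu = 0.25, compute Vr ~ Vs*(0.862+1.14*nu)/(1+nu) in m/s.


Numerator factor = 0.862 + 1.14*0.25 = 1.147
Denominator = 1 + 0.25 = 1.25
Vr = 3476 * 1.147 / 1.25 = 3189.58 m/s

3189.58


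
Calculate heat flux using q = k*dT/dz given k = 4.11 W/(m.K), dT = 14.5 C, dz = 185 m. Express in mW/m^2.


q = k * dT / dz * 1000
= 4.11 * 14.5 / 185 * 1000
= 0.322135 * 1000
= 322.1351 mW/m^2

322.1351


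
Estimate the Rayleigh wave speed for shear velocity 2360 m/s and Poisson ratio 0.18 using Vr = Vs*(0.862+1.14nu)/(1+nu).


Numerator factor = 0.862 + 1.14*0.18 = 1.0672
Denominator = 1 + 0.18 = 1.18
Vr = 2360 * 1.0672 / 1.18 = 2134.4 m/s

2134.4


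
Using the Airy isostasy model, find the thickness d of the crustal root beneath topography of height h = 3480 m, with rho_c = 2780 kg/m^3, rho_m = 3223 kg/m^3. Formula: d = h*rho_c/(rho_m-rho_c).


rho_m - rho_c = 3223 - 2780 = 443
d = 3480 * 2780 / 443
= 9674400 / 443
= 21838.37 m

21838.37


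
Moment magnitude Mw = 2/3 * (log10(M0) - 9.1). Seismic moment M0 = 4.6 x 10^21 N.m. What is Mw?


log10(M0) = log10(4.6 x 10^21) = 21.6628
Mw = 2/3 * (21.6628 - 9.1)
= 2/3 * 12.5628
= 8.38

8.38


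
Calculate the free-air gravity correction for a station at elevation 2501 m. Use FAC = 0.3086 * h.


FAC = 0.3086 * h
= 0.3086 * 2501
= 771.8086 mGal

771.8086


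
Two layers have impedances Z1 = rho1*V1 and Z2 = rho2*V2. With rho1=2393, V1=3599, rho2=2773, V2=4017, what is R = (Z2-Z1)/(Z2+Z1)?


Z1 = 2393 * 3599 = 8612407
Z2 = 2773 * 4017 = 11139141
R = (11139141 - 8612407) / (11139141 + 8612407) = 2526734 / 19751548 = 0.1279

0.1279


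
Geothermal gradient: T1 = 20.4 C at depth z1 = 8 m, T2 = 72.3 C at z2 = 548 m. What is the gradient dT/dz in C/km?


dT = 72.3 - 20.4 = 51.9 C
dz = 548 - 8 = 540 m
gradient = dT/dz * 1000 = 51.9/540 * 1000 = 96.1111 C/km

96.1111


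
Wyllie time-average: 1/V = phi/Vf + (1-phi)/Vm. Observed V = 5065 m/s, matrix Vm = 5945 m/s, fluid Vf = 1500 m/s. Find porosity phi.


1/V - 1/Vm = 1/5065 - 1/5945 = 2.922e-05
1/Vf - 1/Vm = 1/1500 - 1/5945 = 0.00049846
phi = 2.922e-05 / 0.00049846 = 0.0586

0.0586


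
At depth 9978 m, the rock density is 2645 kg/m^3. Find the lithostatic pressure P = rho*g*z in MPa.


P = rho * g * z / 1e6
= 2645 * 9.81 * 9978 / 1e6
= 258903656.1 / 1e6
= 258.9037 MPa

258.9037


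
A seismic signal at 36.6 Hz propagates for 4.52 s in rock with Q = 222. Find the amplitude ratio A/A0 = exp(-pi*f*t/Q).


pi*f*t/Q = pi*36.6*4.52/222 = 2.341081
A/A0 = exp(-2.341081) = 0.096224

0.096224


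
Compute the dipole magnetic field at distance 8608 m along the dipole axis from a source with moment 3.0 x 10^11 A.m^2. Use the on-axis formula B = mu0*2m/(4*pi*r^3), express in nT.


m = 3.0 x 10^11 = 300000000000 A.m^2
2m = 600000000000 A.m^2
r^3 = 8608^3 = 637832691712
B = (4pi*10^-7) * 600000000000 / (4*pi * 637832691712) * 1e9
= 753982.236862 / 8015241994007.29 * 1e9
= 94.0686 nT

94.0686


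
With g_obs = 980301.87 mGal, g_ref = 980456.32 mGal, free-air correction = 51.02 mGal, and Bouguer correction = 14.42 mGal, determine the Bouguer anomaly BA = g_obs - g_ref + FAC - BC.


BA = g_obs - g_ref + FAC - BC
= 980301.87 - 980456.32 + 51.02 - 14.42
= -117.85 mGal

-117.85


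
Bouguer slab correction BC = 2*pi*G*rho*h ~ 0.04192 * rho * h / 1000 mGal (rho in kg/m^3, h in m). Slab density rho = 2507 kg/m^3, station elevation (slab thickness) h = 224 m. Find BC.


BC = 0.04192 * rho * h / 1000
= 0.04192 * 2507 * 224 / 1000
= 23.5409 mGal

23.5409


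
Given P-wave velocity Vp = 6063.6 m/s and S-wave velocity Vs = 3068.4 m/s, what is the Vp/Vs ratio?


Vp/Vs = 6063.6 / 3068.4
= 1.9761

1.9761


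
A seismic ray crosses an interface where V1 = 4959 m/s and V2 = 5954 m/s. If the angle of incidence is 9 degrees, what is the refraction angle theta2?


sin(theta1) = sin(9 deg) = 0.156434
sin(theta2) = V2/V1 * sin(theta1) = 5954/4959 * 0.156434 = 0.187822
theta2 = arcsin(0.187822) = 10.8257 degrees

10.8257


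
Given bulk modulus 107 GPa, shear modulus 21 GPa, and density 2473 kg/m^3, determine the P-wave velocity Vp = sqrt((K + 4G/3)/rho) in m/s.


First compute the effective modulus:
K + 4G/3 = 107e9 + 4*21e9/3 = 135000000000.0 Pa
Then divide by density:
135000000000.0 / 2473 = 54589567.3271 Pa/(kg/m^3)
Take the square root:
Vp = sqrt(54589567.3271) = 7388.48 m/s

7388.48


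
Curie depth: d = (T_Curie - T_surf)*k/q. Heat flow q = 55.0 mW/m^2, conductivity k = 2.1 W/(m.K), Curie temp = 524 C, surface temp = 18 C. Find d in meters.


T_Curie - T_surf = 524 - 18 = 506 C
Convert q to W/m^2: 55.0 mW/m^2 = 0.055 W/m^2
d = 506 * 2.1 / 0.055 = 19320.0 m

19320.0


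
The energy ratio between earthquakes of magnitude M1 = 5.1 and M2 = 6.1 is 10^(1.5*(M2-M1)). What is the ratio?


M2 - M1 = 6.1 - 5.1 = 1.0
1.5 * 1.0 = 1.5
ratio = 10^1.5 = 31.62

31.62


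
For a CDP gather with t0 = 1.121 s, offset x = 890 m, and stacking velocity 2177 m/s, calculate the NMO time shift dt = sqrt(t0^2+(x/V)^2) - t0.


x/Vnmo = 890/2177 = 0.408819
(x/Vnmo)^2 = 0.167133
t0^2 = 1.256641
sqrt(1.256641 + 0.167133) = 1.19322
dt = 1.19322 - 1.121 = 0.07222

0.07222


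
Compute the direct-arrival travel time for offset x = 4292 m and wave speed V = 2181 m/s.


t = x / V
= 4292 / 2181
= 1.9679 s

1.9679


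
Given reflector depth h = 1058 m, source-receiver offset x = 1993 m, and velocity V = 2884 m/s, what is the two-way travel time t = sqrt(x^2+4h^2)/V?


x^2 + 4h^2 = 1993^2 + 4*1058^2 = 3972049 + 4477456 = 8449505
sqrt(8449505) = 2906.8032
t = 2906.8032 / 2884 = 1.0079 s

1.0079


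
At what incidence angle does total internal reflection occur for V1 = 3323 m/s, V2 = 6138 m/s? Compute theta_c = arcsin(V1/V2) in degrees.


V1/V2 = 3323/6138 = 0.541382
theta_c = arcsin(0.541382) = 32.7777 degrees

32.7777


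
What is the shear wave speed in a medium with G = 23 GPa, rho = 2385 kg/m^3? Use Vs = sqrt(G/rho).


Convert G to Pa: G = 23e9 Pa
Compute G/rho = 23e9 / 2385 = 9643605.87
Vs = sqrt(9643605.87) = 3105.42 m/s

3105.42


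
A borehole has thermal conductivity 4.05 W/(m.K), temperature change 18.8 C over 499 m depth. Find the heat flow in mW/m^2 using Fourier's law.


q = k * dT / dz * 1000
= 4.05 * 18.8 / 499 * 1000
= 0.152585 * 1000
= 152.5852 mW/m^2

152.5852


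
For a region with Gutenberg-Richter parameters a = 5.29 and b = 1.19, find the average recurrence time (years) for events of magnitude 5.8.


log10(N) = 5.29 - 1.19*5.8 = -1.612
N = 10^-1.612 = 0.024434
T = 1/N = 1/0.024434 = 40.9261 years

40.9261


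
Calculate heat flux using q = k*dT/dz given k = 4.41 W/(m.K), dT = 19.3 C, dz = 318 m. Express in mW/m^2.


q = k * dT / dz * 1000
= 4.41 * 19.3 / 318 * 1000
= 0.267651 * 1000
= 267.6509 mW/m^2

267.6509


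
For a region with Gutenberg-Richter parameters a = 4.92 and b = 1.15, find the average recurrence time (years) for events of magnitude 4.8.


log10(N) = 4.92 - 1.15*4.8 = -0.6
N = 10^-0.6 = 0.251189
T = 1/N = 1/0.251189 = 3.9811 years

3.9811


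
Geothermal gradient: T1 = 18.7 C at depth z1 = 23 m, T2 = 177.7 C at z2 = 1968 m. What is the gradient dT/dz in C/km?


dT = 177.7 - 18.7 = 159.0 C
dz = 1968 - 23 = 1945 m
gradient = dT/dz * 1000 = 159.0/1945 * 1000 = 81.7481 C/km

81.7481


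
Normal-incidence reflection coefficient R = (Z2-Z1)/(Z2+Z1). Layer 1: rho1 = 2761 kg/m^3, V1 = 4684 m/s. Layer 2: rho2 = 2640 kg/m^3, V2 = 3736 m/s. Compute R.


Z1 = 2761 * 4684 = 12932524
Z2 = 2640 * 3736 = 9863040
R = (9863040 - 12932524) / (9863040 + 12932524) = -3069484 / 22795564 = -0.1347

-0.1347


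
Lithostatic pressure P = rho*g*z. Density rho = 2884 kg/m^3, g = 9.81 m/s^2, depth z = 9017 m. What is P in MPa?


P = rho * g * z / 1e6
= 2884 * 9.81 * 9017 / 1e6
= 255109324.68 / 1e6
= 255.1093 MPa

255.1093


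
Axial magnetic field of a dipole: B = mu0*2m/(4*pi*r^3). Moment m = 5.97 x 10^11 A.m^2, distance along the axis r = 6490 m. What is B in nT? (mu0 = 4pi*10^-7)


m = 5.97 x 10^11 = 597000000000 A.m^2
2m = 1194000000000 A.m^2
r^3 = 6490^3 = 273359449000
B = (4pi*10^-7) * 1194000000000 / (4*pi * 273359449000) * 1e9
= 1500424.651354 / 3435136147071.01 * 1e9
= 436.7875 nT

436.7875


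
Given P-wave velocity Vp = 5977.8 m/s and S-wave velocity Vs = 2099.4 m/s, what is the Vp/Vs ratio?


Vp/Vs = 5977.8 / 2099.4
= 2.8474

2.8474


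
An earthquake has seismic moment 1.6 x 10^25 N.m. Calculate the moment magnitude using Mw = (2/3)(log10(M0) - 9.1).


log10(M0) = log10(1.6 x 10^25) = 25.2041
Mw = 2/3 * (25.2041 - 9.1)
= 2/3 * 16.1041
= 10.74

10.74


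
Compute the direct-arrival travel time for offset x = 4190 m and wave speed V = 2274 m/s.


t = x / V
= 4190 / 2274
= 1.8426 s

1.8426


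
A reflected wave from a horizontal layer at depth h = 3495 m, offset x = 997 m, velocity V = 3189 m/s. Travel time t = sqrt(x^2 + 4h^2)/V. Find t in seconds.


x^2 + 4h^2 = 997^2 + 4*3495^2 = 994009 + 48860100 = 49854109
sqrt(49854109) = 7060.7442
t = 7060.7442 / 3189 = 2.2141 s

2.2141


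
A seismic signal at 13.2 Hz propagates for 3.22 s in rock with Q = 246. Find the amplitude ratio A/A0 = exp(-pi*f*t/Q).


pi*f*t/Q = pi*13.2*3.22/246 = 0.542806
A/A0 = exp(-0.542806) = 0.581115

0.581115


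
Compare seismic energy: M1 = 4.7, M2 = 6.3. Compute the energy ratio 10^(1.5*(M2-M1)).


M2 - M1 = 6.3 - 4.7 = 1.6
1.5 * 1.6 = 2.4
ratio = 10^2.4 = 251.19

251.19


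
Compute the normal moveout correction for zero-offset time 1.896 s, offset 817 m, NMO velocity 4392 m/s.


x/Vnmo = 817/4392 = 0.18602
(x/Vnmo)^2 = 0.034603
t0^2 = 3.594816
sqrt(3.594816 + 0.034603) = 1.905104
dt = 1.905104 - 1.896 = 0.009104

0.009104


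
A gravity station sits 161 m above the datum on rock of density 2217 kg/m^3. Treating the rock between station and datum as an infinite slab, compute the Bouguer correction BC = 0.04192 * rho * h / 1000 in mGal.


BC = 0.04192 * rho * h / 1000
= 0.04192 * 2217 * 161 / 1000
= 14.9628 mGal

14.9628
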